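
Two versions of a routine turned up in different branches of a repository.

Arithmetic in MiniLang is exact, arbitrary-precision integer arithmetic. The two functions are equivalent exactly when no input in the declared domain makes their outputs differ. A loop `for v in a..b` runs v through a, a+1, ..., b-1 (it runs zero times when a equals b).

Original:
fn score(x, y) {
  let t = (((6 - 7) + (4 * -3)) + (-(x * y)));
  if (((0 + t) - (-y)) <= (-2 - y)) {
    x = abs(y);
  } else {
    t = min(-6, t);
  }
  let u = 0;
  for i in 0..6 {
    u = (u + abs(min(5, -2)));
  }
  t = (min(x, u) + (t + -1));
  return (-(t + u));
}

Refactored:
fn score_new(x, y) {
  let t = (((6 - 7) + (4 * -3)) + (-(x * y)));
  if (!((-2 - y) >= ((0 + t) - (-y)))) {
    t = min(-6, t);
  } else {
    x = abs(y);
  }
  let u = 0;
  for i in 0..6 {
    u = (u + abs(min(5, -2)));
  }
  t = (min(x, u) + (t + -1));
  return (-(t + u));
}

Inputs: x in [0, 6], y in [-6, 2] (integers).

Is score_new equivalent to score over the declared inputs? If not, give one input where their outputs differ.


The two are interchangeable: comparison usage differs; boolean connective usage differs, and every declared input agrees.
Tracing x=4, y=2: score: t becomes -21; next (((0 + t) - (-y)) <= (-2 - y)) evaluates to true; next x becomes 2; next u becomes 0; next at i=0:; next u becomes 2; next at i=1:; next u becomes 4; next at i=2:; next u becomes 6; next at i=3:; next u becomes 8; next at i=4:; next u becomes 10; next at i=5:; next u becomes 12; next t becomes -20; next final value 8 | score_new: t becomes -21; next (!((-2 - y) >= ((0 + t) - (-y)))) evaluates to false; next x becomes 2; next u becomes 0; next at i=0:; next u becomes 2; next at i=1:; next u becomes 4; next at i=2:; next u becomes 6; next at i=3:; next u becomes 8; next at i=4:; next u becomes 10; next at i=5:; next u becomes 12; next t becomes -20; next final value 8 — matching result 8.
Every one of the 63 inputs gives matching results.
verdict: equivalent


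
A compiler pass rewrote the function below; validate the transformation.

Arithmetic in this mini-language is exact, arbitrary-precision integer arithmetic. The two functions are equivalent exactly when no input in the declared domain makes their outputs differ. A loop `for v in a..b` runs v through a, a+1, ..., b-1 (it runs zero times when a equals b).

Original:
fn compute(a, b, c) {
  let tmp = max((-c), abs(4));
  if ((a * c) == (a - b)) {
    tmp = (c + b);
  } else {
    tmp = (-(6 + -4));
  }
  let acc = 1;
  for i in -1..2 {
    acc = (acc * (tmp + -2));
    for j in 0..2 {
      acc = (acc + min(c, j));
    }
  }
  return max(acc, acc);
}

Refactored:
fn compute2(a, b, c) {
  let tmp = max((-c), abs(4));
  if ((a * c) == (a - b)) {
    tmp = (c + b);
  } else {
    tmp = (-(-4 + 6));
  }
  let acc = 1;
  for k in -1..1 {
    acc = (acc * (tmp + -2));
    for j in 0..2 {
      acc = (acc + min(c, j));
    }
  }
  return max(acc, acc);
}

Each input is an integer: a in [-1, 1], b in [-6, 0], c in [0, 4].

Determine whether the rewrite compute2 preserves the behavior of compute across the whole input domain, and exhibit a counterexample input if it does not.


Run the pair on a=-1, b=-6, c=0.
compute: tmp := 4 | ((a * c) == (a - b)): false | tmp := -2 | acc := 1 | iter i=-1: | acc := -4 | iter j=0: | acc := -4 | iter j=1: | acc := -4 | iter i=0: | acc := 16 | iter j=0: | acc := 16 | iter j=1: | acc := 16 | iter i=1: | acc := -64 | iter j=0: | acc := -64 | iter j=1: | acc := -64 | result -64
compute2: tmp := 4 | ((a * c) == (a - b)): false | tmp := -2 | acc := 1 | iter k=-1: | acc := -4 | iter j=0: | acc := -4 | iter j=1: | acc := -4 | iter k=0: | acc := 16 | iter j=0: | acc := 16 | iter j=1: | acc := 16 | result 16
-64 against 16: the behavior changed.
verdict: not equivalent; witness: a=-1, b=-6, c=0


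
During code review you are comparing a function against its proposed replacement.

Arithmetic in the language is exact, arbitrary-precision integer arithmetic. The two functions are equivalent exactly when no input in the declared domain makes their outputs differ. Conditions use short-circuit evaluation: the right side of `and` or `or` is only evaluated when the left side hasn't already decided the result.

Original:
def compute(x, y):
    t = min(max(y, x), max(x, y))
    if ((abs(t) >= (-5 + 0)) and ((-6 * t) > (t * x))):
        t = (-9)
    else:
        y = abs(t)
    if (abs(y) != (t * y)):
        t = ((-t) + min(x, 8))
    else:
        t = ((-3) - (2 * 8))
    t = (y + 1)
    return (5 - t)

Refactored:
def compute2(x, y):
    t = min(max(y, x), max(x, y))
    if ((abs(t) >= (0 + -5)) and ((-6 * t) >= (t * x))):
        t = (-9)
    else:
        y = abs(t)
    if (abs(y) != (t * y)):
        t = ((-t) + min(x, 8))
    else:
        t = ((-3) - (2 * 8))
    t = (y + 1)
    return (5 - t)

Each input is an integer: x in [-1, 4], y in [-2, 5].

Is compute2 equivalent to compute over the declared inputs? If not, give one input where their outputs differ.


Take x=0, y=-2.
compute: t := 0 | ((abs(t) >= (-5 + 0)) and ((-6 * t) > (t * x))): false | y := 0 | (abs(y) != (t * y)): false | t := -19 | t := 1 | result 4
compute2: t := 0 | ((abs(t) >= (0 + -5)) and ((-6 * t) >= (t * x))): true | t := -9 | (abs(y) != (t * y)): true | t := 9 | t := -1 | result 6
4 != 6, so the rewrite changes behavior.
verdict: not equivalent; witness: x=0, y=-2


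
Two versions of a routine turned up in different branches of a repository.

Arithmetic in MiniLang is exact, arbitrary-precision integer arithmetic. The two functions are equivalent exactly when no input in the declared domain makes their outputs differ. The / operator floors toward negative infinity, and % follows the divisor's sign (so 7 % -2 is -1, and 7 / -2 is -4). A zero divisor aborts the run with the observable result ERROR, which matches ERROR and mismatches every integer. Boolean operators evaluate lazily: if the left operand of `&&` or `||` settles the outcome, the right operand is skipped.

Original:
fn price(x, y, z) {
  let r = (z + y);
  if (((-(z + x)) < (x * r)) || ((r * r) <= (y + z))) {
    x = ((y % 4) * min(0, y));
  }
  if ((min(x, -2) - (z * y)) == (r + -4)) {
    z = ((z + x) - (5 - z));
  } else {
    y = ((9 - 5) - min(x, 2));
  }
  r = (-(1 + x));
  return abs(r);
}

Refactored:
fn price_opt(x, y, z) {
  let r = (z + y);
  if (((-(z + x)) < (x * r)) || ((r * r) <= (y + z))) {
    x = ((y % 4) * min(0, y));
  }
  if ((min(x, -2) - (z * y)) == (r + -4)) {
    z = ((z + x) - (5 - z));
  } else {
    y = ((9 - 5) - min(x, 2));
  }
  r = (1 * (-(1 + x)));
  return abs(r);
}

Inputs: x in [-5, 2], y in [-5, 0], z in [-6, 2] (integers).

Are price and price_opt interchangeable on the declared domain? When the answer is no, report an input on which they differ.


Changes here: constant usage differs, plus arithmetic usage differs; the full 432-point sweep finds no disagreement.
verdict: equivalent


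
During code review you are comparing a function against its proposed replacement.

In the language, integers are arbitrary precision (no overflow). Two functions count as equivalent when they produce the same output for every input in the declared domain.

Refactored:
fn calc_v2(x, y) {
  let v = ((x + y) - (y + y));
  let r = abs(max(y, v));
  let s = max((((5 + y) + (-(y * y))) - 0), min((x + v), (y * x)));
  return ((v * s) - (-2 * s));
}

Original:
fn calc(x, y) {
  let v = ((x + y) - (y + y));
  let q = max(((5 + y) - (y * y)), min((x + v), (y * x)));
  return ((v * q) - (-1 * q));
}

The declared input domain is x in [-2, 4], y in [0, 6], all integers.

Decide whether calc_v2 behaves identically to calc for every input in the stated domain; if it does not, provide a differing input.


Take x=-2, y=0.
calc: v=-2, then q=5, then returns -5
calc_v2: v=-2, then r=0, then s=5, then returns 0
-5 against 0: the behavior changed.
verdict: not equivalent; witness: x=-2, y=0


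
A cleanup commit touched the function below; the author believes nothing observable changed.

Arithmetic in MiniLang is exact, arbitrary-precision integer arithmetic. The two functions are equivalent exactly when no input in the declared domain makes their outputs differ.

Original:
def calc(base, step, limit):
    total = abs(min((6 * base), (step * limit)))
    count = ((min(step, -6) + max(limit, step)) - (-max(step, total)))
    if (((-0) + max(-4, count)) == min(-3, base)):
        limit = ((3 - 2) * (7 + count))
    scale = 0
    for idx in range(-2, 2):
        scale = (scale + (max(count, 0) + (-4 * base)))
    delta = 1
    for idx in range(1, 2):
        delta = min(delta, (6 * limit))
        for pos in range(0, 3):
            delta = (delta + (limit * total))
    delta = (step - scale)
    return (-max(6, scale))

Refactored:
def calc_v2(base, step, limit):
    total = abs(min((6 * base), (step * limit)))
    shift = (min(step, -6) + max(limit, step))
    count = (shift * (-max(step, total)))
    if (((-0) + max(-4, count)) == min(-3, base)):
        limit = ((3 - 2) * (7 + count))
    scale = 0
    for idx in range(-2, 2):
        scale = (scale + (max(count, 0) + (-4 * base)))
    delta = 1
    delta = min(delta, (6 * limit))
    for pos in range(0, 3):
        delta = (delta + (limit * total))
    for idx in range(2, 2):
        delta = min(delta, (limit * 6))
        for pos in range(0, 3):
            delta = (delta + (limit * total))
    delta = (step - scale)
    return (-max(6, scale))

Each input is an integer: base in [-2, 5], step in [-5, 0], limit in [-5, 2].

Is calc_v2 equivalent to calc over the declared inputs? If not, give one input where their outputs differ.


Evaluate both at base=-2, step=-5, limit=-5.
calc: total=12, then count=1, then (((-0) + max(-4, count)) == min(-3, base)) is false, then scale=0, then (idx=-2), then scale=9, then (idx=-1), then scale=18, then (idx=0), then scale=27, then (idx=1), then scale=36, then delta=1, then (idx=1), then delta=-30, then (pos=0), then delta=-90, then (pos=1), then delta=-150, then (pos=2), then delta=-210, then delta=-41, then returns -36
calc_v2: total=12, then shift=-11, then count=132, then (((-0) + max(-4, count)) == min(-3, base)) is false, then scale=0, then (idx=-2), then scale=140, then (idx=-1), then scale=280, then (idx=0), then scale=420, then (idx=1), then scale=560, then delta=1, then delta=-30, then (pos=0), then delta=-90, then (pos=1), then delta=-150, then (pos=2), then delta=-210, then the loop over idx runs zero times, then delta=-565, then returns -560
-36 against -560: the behavior changed.
verdict: not equivalent; witness: base=-2, step=-5, limit=-5


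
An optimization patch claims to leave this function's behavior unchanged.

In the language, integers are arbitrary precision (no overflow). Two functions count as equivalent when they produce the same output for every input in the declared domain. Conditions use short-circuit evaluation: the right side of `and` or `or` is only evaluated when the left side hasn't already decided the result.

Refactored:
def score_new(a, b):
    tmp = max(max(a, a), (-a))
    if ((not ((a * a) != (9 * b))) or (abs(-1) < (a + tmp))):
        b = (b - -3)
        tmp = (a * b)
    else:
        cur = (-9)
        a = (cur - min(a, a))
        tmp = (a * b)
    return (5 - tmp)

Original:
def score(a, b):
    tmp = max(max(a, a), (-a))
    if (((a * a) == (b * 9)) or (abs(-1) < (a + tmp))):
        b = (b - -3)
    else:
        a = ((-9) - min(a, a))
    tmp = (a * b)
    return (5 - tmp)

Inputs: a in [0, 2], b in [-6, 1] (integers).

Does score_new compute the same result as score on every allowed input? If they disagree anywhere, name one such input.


This is a faithful refactor — boolean connective usage differs; also comparison usage differs; also local variable names differ; also arithmetic usage differs; also statement counts differ, but the computed results match everywhere.
Tracing a=2, b=-4: score: tmp := 2 | (((a * a) == (b * 9)) or (abs(-1) < (a + tmp))): true | b := -1 | tmp := -2 | result 7 | score_new: tmp := 2 | ((not ((a * a) != (9 * b))) or (abs(-1) < (a + tmp))): true | b := -1 | tmp := -2 | result 7 — matching result 7.
An exhaustive pass over the 24 declared inputs shows identical outputs.
verdict: equivalent


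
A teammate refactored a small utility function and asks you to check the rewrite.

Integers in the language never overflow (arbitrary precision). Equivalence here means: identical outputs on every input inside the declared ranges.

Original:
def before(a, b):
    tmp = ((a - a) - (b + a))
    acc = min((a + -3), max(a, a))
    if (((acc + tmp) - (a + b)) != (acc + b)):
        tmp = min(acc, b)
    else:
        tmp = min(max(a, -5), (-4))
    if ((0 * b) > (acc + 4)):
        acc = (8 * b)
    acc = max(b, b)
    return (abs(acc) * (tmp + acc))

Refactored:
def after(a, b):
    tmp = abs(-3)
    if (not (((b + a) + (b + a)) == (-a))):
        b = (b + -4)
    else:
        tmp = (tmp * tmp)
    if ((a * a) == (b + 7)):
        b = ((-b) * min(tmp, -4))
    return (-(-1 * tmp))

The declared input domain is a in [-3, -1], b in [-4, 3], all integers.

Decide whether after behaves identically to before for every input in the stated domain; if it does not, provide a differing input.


Run the pair on a=-3, b=-4.
before: tmp = 7; acc = -6; (((acc + tmp) - (a + b)) != (acc + b)) -> true; tmp = -6; ((0 * b) > (acc + 4)) -> true; acc = -32; acc = -4; return -40
after: tmp = 3; (not (((b + a) + (b + a)) == (-a))) -> true; b = -8; ((a * a) == (b + 7)) -> false; return 3
-40 and 3 differ, so these are not the same function on this domain.
verdict: not equivalent; witness: a=-3, b=-4


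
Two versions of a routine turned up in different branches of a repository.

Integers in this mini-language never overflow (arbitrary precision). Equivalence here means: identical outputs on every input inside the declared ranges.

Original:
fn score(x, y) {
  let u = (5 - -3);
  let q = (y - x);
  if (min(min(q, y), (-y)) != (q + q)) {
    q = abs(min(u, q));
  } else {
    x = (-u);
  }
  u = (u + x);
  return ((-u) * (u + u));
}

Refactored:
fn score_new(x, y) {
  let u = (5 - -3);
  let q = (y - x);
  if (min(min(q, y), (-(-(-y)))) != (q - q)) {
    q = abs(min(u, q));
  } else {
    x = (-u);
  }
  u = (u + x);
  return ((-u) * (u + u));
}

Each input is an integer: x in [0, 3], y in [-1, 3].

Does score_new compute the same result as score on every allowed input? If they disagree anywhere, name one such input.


Run the pair on x=3, y=2.
score: u = 8; q = -1; (min(min(q, y), (-y)) != (q + q)) -> false; x = -8; u = 0; return 0
score_new: u = 8; q = -1; (min(min(q, y), (-(-(-y)))) != (q - q)) -> true; q = 1; u = 11; return -242
0 against -242: the behavior changed.
verdict: not equivalent; witness: x=3, y=2


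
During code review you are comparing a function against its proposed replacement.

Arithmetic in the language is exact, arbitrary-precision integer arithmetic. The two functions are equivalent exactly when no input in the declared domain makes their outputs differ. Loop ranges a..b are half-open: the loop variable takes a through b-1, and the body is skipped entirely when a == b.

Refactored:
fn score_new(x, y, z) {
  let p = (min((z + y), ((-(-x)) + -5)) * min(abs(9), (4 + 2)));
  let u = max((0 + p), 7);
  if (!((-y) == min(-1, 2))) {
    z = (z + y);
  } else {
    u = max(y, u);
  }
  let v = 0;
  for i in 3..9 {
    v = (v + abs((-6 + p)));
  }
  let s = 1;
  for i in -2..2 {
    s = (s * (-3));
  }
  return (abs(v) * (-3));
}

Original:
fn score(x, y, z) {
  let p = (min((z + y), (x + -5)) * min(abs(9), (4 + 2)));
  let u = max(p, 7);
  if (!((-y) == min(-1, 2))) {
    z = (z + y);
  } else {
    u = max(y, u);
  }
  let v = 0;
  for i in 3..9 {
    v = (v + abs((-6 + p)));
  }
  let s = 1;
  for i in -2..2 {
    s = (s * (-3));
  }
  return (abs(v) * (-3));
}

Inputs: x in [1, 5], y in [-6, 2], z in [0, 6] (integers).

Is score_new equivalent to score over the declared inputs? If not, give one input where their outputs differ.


Changes here: constant usage differs, plus arithmetic usage differs; the full 315-point sweep finds no disagreement.
verdict: equivalent


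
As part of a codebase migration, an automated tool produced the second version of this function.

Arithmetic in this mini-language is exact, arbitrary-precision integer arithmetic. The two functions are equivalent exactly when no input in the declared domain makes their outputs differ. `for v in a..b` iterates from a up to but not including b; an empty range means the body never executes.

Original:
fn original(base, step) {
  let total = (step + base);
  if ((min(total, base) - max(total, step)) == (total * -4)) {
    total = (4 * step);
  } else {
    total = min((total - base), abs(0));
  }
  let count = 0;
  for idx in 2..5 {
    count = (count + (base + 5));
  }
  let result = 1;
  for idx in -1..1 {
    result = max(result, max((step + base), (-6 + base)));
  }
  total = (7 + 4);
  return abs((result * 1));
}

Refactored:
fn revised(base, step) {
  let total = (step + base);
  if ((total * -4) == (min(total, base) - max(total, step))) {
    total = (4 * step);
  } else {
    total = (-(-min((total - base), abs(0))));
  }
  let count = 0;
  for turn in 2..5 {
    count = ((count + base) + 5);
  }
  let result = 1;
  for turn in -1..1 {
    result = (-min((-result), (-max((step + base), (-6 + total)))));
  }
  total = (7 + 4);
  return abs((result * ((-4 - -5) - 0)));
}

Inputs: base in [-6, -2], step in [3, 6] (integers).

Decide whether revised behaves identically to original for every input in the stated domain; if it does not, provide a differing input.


Try base=-3, step=5.
original: total=2, then ((min(total, base) - max(total, step)) == (total * -4)) is true, then total=20, then count=0, then (idx=2), then count=2, then (idx=3), then count=4, then (idx=4), then count=6, then result=1, then (idx=-1), then result=2, then (idx=0), then result=2, then total=11, then returns 2
revised: total=2, then ((total * -4) == (min(total, base) - max(total, step))) is true, then total=20, then count=0, then (turn=2), then count=2, then (turn=3), then count=4, then (turn=4), then count=6, then result=1, then (turn=-1), then result=14, then (turn=0), then result=14, then total=11, then returns 14
2 vs 14 — the two versions disagree here.
verdict: not equivalent; witness: base=-3, step=5


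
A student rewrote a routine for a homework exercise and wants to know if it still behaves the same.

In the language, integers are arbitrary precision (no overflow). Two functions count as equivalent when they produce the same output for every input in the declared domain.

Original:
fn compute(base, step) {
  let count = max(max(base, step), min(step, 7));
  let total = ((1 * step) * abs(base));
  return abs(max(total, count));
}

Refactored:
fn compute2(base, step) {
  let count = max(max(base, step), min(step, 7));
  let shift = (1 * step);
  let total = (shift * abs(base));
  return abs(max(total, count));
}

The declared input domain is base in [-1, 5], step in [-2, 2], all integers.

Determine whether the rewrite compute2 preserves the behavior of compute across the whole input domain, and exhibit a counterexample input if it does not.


Behavior is preserved: although statement counts differ; also local variable names differ, the outputs never diverge.
Spot check at base=-1, step=0 — compute: count becomes 0; next total becomes 0; next final value 0. compute2: count becomes 0; next shift becomes 0; next total becomes 0; next final value 0. Both give 0.
Across all 35 domain points the two functions coincide.
verdict: equivalent


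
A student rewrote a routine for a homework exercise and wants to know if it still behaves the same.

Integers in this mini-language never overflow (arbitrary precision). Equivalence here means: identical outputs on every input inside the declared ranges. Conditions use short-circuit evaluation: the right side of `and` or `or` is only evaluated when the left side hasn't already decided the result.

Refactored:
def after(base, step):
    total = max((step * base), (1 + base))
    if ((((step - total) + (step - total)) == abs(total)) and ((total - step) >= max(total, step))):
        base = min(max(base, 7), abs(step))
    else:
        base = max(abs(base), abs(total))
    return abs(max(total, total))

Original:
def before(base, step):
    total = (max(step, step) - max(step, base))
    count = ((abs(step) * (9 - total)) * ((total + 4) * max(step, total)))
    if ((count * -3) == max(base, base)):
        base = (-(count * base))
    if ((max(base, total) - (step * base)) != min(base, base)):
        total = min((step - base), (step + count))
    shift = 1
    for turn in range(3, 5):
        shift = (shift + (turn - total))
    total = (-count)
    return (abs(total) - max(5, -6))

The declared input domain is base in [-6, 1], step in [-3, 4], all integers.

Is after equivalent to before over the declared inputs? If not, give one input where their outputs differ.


Take base=-6, step=-3.
before: total=0, then count=0, then ((count * -3) == max(base, base)) is false, then ((max(base, total) - (step * base)) != min(base, base)) is true, then total=-3, then shift=1, then (turn=3), then shift=7, then (turn=4), then shift=14, then total=0, then returns -5
after: total=18, then ((((step - total) + (step - total)) == abs(total)) and ((total - step) >= max(total, step))) is false, then base=18, then returns 18
-5 vs 18 — the two versions disagree here.
verdict: not equivalent; witness: base=-6, step=-3


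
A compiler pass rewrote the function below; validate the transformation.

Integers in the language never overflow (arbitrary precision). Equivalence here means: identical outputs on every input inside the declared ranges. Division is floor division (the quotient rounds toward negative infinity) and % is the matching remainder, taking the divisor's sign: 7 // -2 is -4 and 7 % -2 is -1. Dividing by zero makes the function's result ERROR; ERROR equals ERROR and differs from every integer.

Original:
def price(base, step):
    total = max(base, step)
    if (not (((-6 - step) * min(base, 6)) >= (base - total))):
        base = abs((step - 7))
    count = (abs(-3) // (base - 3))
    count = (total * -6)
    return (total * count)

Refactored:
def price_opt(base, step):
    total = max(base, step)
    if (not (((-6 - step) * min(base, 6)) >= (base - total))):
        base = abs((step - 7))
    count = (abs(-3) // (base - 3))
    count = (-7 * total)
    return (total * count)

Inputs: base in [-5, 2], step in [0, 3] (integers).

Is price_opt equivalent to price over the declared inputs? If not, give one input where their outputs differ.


Run the pair on base=-5, step=1.
price: total := 1 | (not (((-6 - step) * min(base, 6)) >= (base - total))): false | count := -1 | count := -6 | result -6
price_opt: total := 1 | (not (((-6 - step) * min(base, 6)) >= (base - total))): false | count := -1 | count := -7 | result -7
-6 != -7, so the rewrite changes behavior.
verdict: not equivalent; witness: base=-5, step=1


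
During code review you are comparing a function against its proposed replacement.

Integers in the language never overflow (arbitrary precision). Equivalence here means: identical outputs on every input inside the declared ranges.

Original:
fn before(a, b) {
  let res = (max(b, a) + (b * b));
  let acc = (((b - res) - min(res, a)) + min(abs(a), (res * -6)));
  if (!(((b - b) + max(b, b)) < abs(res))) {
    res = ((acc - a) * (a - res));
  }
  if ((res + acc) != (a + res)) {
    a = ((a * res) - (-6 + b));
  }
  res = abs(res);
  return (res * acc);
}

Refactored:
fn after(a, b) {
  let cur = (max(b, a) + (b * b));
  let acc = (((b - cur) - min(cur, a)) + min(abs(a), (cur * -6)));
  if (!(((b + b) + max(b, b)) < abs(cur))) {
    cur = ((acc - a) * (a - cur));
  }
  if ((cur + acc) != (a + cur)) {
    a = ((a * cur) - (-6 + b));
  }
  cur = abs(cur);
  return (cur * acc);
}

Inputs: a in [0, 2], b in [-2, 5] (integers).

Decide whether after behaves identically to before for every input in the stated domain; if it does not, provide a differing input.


The rewrite breaks on a=0, b=1, where the results are -26 and -338.
before: res becomes 2; next acc becomes -13; next (!(((b - b) + max(b, b)) < abs(res))) evaluates to false; next ((res + acc) != (a + res)) evaluates to true; next a becomes 5; next res becomes 2; next final value -26
after: cur becomes 2; next acc becomes -13; next (!(((b + b) + max(b, b)) < abs(cur))) evaluates to true; next cur becomes 26; next ((cur + acc) != (a + cur)) evaluates to true; next a becomes 5; next cur becomes 26; next final value -338
verdict: not equivalent; witness: a=0, b=1


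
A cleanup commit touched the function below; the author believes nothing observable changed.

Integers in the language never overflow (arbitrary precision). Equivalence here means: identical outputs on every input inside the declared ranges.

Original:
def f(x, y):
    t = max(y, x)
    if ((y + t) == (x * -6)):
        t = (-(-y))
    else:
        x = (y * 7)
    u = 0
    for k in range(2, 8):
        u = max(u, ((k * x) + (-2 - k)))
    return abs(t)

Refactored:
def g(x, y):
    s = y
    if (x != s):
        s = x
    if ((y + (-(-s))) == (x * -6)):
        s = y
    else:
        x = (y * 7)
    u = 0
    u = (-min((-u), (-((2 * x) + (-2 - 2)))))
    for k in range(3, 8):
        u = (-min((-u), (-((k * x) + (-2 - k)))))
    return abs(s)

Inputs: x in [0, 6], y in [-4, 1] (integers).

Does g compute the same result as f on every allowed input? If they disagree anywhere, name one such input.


Run the pair on x=0, y=1.
f: t becomes 1; next ((y + t) == (x * -6)) evaluates to false; next x becomes 7; next u becomes 0; next at k=2:; next u becomes 10; next at k=3:; next u becomes 16; next at k=4:; next u becomes 22; next at k=5:; next u becomes 28; next at k=6:; next u becomes 34; next at k=7:; next u becomes 40; next final value 1
g: s becomes 1; next (x != s) evaluates to true; next s becomes 0; next ((y + (-(-s))) == (x * -6)) evaluates to false; next x becomes 7; next u becomes 0; next u becomes 10; next at k=3:; next u becomes 16; next at k=4:; next u becomes 22; next at k=5:; next u becomes 28; next at k=6:; next u becomes 34; next at k=7:; next u becomes 40; next final value 0
1 and 0 differ, so these are not the same function on this domain.
verdict: not equivalent; witness: x=0, y=1


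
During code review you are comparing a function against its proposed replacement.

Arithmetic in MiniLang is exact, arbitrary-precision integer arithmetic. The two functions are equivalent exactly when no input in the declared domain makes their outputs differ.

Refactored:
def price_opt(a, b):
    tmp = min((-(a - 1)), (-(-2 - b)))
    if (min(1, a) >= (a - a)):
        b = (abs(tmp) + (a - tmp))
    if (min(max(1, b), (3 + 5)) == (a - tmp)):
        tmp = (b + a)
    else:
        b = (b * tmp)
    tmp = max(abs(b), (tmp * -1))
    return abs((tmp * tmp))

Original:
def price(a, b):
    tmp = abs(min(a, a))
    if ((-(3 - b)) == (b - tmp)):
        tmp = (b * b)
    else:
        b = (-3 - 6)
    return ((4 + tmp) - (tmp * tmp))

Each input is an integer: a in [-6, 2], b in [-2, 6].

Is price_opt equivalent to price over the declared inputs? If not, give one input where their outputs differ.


The rewrite breaks on a=-6, b=-2, where the results are -26 and 0.
price: tmp = 6; ((-(3 - b)) == (b - tmp)) -> false; b = -9; return -26
price_opt: tmp = 0; (min(1, a) >= (a - a)) -> false; (min(max(1, b), (3 + 5)) == (a - tmp)) -> false; b = 0; tmp = 0; return 0
verdict: not equivalent; witness: a=-6, b=-2


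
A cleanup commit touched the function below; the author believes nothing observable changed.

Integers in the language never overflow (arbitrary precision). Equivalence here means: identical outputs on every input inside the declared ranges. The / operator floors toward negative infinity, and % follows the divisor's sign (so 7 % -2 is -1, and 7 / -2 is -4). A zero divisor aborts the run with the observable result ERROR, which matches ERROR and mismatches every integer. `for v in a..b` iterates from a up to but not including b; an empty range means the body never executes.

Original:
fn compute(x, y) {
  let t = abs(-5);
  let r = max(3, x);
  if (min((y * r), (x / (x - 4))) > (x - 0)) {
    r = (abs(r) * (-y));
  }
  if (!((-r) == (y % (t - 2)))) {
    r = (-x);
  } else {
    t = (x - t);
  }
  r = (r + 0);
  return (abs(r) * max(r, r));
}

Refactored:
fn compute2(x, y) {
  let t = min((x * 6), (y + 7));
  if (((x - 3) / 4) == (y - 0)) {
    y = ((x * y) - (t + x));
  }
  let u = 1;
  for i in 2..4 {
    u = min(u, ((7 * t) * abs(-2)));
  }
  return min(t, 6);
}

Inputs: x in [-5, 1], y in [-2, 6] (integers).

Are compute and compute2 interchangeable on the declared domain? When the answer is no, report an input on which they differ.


Try x=-5, y=-2.
compute: t becomes 5; next r becomes 3; next (min((y * r), (x / (x - 4))) > (x - 0)) evaluates to false; next (!((-r) == (y % (t - 2)))) evaluates to true; next r becomes 5; next r becomes 5; next final value 25
compute2: t becomes -30; next (((x - 3) / 4) == (y - 0)) evaluates to true; next y becomes 45; next u becomes 1; next at i=2:; next u becomes -420; next at i=3:; next u becomes -420; next final value -30
25 and -30 differ, so these are not the same function on this domain.
verdict: not equivalent; witness: x=-5, y=-2


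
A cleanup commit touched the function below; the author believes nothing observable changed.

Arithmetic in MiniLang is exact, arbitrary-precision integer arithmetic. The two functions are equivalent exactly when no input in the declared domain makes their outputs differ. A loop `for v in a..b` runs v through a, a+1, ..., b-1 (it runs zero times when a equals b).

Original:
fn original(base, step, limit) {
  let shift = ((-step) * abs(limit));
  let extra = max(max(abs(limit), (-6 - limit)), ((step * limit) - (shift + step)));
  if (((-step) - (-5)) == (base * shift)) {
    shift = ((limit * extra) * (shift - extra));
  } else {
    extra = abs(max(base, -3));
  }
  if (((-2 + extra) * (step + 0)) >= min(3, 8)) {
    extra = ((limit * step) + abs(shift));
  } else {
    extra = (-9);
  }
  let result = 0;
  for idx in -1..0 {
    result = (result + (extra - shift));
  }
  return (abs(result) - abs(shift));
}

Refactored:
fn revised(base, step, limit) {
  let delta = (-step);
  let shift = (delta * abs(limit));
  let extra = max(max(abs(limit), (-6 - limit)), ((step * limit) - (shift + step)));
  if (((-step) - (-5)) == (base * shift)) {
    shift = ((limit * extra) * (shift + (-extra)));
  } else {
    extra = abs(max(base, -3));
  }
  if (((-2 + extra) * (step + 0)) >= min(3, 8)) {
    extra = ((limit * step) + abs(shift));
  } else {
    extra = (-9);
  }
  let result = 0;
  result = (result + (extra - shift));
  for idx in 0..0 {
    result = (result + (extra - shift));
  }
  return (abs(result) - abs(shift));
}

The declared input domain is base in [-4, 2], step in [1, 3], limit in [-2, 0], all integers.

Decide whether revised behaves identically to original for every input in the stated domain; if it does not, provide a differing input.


Reading the diff, among the changes: statement counts differ; also local variable names differ; also arithmetic usage differs; also loop structure differs.
One worked example (base=0, step=2, limit=0) — original: shift := 0 | extra := 0 | (((-step) - (-5)) == (base * shift)): false | extra := 0 | (((-2 + extra) * (step + 0)) >= min(3, 8)): false | extra := -9 | result := 0 | iter idx=-1: | result := -9 | result 9; revised: delta := -2 | shift := 0 | extra := 0 | (((-step) - (-5)) == (base * shift)): false | extra := 0 | (((-2 + extra) * (step + 0)) >= min(3, 8)): false | extra := -9 | result := 0 | result := -9 | loop over idx: empty range | result 9; agreement on 9.
Every one of the 63 inputs gives matching results.
verdict: equivalent


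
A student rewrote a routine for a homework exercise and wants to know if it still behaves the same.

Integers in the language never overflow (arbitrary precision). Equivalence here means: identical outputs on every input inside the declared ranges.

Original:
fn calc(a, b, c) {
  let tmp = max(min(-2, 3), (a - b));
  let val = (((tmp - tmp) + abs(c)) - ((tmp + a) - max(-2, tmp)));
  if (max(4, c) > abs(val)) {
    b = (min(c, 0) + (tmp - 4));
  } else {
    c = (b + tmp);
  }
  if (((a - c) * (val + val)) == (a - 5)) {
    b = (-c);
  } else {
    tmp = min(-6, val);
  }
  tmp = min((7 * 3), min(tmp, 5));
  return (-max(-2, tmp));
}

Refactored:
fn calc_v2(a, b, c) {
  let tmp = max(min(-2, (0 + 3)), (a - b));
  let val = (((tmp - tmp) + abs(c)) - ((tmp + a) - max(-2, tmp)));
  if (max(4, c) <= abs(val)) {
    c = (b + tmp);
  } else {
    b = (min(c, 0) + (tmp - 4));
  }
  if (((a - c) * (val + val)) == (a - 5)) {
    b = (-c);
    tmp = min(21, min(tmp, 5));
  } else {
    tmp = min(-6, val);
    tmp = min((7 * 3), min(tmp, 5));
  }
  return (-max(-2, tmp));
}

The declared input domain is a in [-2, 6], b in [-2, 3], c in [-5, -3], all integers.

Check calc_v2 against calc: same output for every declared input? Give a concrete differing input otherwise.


Equivalent — the differences include min/max/abs usage differs; comparison usage differs; arithmetic usage differs; constant usage differs; statement counts differ, yet no declared input distinguishes the two.
Spot check at a=4, b=-2, c=-5 — calc: tmp=6, then val=1, then (max(4, c) > abs(val)) is true, then b=-3, then (((a - c) * (val + val)) == (a - 5)) is false, then tmp=-6, then tmp=-6, then returns 2. calc_v2: tmp=6, then val=1, then (max(4, c) <= abs(val)) is false, then b=-3, then (((a - c) * (val + val)) == (a - 5)) is false, then tmp=-6, then tmp=-6, then returns 2. Both give 2.
Checked all 162 inputs in the declared domain: the outputs agree on every one.
verdict: equivalent


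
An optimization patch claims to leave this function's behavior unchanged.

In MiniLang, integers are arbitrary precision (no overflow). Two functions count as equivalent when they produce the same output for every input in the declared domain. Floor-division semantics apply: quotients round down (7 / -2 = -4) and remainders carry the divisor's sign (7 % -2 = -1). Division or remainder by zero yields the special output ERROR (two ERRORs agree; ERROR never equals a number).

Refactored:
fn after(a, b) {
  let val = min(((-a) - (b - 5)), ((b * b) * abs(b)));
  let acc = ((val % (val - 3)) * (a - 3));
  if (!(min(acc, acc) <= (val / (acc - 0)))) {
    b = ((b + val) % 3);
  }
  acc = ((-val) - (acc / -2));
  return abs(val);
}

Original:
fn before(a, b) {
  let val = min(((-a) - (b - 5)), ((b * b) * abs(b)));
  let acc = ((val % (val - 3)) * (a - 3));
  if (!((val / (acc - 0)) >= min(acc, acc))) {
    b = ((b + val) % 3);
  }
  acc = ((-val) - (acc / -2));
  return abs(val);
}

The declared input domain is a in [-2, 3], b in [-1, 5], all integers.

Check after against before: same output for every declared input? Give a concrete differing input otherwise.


Although comparison usage differs, 42/42 inputs agree.
verdict: equivalent


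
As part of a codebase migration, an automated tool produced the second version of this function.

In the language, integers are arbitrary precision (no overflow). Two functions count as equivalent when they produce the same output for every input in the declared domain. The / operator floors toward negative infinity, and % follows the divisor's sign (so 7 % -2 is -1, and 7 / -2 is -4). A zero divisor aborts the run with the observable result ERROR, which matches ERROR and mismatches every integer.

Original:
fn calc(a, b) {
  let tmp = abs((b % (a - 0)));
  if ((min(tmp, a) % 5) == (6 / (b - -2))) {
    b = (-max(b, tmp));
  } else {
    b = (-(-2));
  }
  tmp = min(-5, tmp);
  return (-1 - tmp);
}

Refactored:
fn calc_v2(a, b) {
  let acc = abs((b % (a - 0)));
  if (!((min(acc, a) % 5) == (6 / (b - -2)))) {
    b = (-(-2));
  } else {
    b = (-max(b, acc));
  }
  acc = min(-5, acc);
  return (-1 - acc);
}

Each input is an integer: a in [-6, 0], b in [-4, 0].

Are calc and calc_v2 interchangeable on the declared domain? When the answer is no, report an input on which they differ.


The two versions differ — the changes include boolean connective usage differs; local variable names differ.
Spot check at a=0, b=-1 — calc: division by zero -> ERROR. calc_v2: division by zero -> ERROR. Both give ERROR.
Checked all 35 inputs in the declared domain: the outputs agree on every one.
verdict: equivalent


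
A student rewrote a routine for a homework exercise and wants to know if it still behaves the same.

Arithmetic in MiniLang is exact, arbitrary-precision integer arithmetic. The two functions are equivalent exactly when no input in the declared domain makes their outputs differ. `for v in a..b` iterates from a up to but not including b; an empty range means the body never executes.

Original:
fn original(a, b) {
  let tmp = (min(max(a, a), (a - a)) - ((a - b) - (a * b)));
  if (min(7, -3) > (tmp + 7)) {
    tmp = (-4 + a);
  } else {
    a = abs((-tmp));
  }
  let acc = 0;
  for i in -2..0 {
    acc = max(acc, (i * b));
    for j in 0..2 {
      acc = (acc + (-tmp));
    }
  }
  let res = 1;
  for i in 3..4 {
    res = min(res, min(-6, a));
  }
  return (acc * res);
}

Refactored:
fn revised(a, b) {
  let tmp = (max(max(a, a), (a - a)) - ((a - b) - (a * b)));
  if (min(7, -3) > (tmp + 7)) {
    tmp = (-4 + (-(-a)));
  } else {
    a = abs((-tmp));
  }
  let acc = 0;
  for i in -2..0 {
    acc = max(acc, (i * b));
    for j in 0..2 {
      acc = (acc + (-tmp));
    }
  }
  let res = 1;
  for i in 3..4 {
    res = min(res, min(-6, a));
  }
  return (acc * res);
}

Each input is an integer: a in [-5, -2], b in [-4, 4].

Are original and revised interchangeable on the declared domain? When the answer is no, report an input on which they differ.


The rewrite breaks on a=-5, b=-4, where the results are 168 and 228.
original: tmp=16, then (min(7, -3) > (tmp + 7)) is false, then a=16, then acc=0, then (i=-2), then acc=8, then (j=0), then acc=-8, then (j=1), then acc=-24, then (i=-1), then acc=4, then (j=0), then acc=-12, then (j=1), then acc=-28, then res=1, then (i=3), then res=-6, then returns 168
revised: tmp=21, then (min(7, -3) > (tmp + 7)) is false, then a=21, then acc=0, then (i=-2), then acc=8, then (j=0), then acc=-13, then (j=1), then acc=-34, then (i=-1), then acc=4, then (j=0), then acc=-17, then (j=1), then acc=-38, then res=1, then (i=3), then res=-6, then returns 228
verdict: not equivalent; witness: a=-5, b=-4


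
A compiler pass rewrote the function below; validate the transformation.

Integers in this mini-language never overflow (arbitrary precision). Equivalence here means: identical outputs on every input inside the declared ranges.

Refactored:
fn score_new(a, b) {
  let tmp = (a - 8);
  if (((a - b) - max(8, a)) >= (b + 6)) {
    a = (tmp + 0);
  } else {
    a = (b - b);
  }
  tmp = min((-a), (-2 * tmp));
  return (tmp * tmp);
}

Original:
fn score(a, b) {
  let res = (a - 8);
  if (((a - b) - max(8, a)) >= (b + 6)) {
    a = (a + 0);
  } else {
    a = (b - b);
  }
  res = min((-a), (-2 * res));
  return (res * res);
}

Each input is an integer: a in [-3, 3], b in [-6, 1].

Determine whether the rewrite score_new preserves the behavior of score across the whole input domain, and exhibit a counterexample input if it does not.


On input a=2, b=-6, score returns 4 while score_new returns 36.
verdict: not equivalent; witness: a=2, b=-6


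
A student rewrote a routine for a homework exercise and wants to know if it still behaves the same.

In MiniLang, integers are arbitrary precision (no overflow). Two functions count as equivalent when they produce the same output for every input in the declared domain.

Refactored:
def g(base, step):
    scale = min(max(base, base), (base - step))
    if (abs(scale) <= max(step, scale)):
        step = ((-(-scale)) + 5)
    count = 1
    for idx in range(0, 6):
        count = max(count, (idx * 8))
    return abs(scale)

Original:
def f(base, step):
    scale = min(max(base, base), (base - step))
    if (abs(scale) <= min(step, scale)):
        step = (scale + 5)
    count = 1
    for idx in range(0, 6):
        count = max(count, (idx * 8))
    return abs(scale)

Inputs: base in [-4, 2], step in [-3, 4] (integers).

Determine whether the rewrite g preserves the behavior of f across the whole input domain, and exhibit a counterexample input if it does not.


The edit looks behavioral (`min(step, scale)` became `max(step, scale)`), but over these ranges it never changes the outcome.
Tracing base=-3, step=3: f: scale := -6 | (abs(scale) <= min(step, scale)): false | count := 1 | iter idx=0: | count := 1 | iter idx=1: | count := 8 | iter idx=2: | count := 16 | iter idx=3: | count := 24 | iter idx=4: | count := 32 | iter idx=5: | count := 40 | result 6 | g: scale := -6 | (abs(scale) <= max(step, scale)): false | count := 1 | iter idx=0: | count := 1 | iter idx=1: | count := 8 | iter idx=2: | count := 16 | iter idx=3: | count := 24 | iter idx=4: | count := 32 | iter idx=5: | count := 40 | result 6 — matching result 6.
Sweeping the whole domain (56 inputs) finds no disagreement.
verdict: equivalent
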